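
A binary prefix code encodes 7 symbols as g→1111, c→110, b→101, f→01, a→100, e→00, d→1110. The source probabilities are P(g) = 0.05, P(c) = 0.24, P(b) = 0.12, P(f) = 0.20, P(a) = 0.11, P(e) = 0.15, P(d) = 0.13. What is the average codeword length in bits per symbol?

L̄ = Σ pᵢ·ℓᵢ = 0.05·4 + 0.24·3 + 0.12·3 + 0.20·2 + 0.11·3 + 0.15·2 + 0.13·4 = 2.83 bits/symbol.

2.83 bits/symbol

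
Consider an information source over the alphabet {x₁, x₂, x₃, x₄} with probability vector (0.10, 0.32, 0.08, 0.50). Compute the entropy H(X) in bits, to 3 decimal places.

H = −Σ pᵢ log₂ pᵢ.
−0.10·log₂(0.10) = 0.3322
−0.32·log₂(0.32) = 0.5260
−0.08·log₂(0.08) = 0.2915
−0.50·log₂(0.50) = 0.5000
Sum ≈ 1.6497 → 1.650 bits.

1.650 bits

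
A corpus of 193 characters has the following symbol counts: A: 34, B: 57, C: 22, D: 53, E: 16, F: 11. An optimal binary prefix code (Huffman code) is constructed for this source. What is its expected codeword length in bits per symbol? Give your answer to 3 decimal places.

Probabilities are the counts divided by 193.
Repeatedly combine the two least-probable nodes; the expected code length is the sum of the merged weights.
merge 11/193 + 16/193 → 27/193
merge 22/193 + 27/193 → 49/193
merge 34/193 + 49/193 → 83/193
merge 53/193 + 57/193 → 110/193
merge 83/193 + 110/193 → 1
L = 27/193 + 49/193 + 83/193 + 110/193 + 1 = 462/193 ≈ 2.394 bits/symbol.

2.394 bits/symbol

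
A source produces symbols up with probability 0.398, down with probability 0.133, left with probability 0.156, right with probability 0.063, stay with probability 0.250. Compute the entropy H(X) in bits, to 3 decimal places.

H = −Σ pᵢ log₂ pᵢ.
−0.398·log₂(0.398) = 0.5290
−0.133·log₂(0.133) = 0.3871
−0.156·log₂(0.156) = 0.4181
−0.063·log₂(0.063) = 0.2513
−0.250·log₂(0.250) = 0.5000
Sum ≈ 2.0855 → 2.086 bits.

2.086 bits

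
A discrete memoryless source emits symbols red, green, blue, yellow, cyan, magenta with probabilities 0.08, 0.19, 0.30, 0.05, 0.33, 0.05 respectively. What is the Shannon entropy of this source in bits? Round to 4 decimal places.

2.2278 bits

H = −Σ pᵢ log₂ pᵢ.
−0.08·log₂(0.08) = 0.2915
−0.19·log₂(0.19) = 0.4552
−0.30·log₂(0.30) = 0.5211
−0.05·log₂(0.05) = 0.2161
−0.33·log₂(0.33) = 0.5278
−0.05·log₂(0.05) = 0.2161
Sum ≈ 2.2278 → 2.2278 bits.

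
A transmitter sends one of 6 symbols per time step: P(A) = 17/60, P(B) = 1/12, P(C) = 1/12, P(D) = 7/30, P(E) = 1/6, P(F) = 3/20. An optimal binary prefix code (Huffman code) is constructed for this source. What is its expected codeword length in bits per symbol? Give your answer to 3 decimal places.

2.483 bits/symbol

Repeatedly combine the two least-probable nodes; the expected code length is the sum of the merged weights.
merge 1/12 + 1/12 → 1/6
merge 3/20 + 1/6 → 19/60
merge 1/6 + 7/30 → 2/5
merge 17/60 + 19/60 → 3/5
merge 2/5 + 3/5 → 1
L = 1/6 + 19/60 + 2/5 + 3/5 + 1 = 149/60 ≈ 2.483 bits/symbol.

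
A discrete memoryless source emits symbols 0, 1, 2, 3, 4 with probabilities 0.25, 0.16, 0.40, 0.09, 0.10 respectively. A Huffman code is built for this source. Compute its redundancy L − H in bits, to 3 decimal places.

0.043 bits

Entropy H = −Σ p log₂ p ≈ 2.0966 bits.
Huffman merges: 9/100+1/10→19/100; 4/25+19/100→7/20; 1/4+7/20→3/5; 2/5+3/5→1. L = 107/50 ≈ 2.1400.
L − H = 2.1400 − 2.0966 = 0.043 bits.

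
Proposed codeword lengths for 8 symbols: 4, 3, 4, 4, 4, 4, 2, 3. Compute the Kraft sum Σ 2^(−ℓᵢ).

0.8125

With common denominator 2^4 = 16: Σ 2^(−ℓᵢ) = 1/16 + 2/16 + 1/16 + 1/16 + 1/16 + 1/16 + 4/16 + 2/16 = 13/16 = 0.8125.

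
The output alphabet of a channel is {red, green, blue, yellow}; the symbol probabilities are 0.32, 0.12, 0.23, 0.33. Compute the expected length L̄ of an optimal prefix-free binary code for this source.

2 bits/symbol

Repeatedly combine the two least-probable nodes; the expected code length is the sum of the merged weights.
merge 3/25 + 23/100 → 7/20
merge 8/25 + 33/100 → 13/20
merge 7/20 + 13/20 → 1
L = 7/20 + 13/20 + 1 = 2 bits/symbol.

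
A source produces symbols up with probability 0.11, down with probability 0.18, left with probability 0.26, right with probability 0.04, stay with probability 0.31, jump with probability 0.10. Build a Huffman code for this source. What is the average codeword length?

Repeatedly combine the two least-probable nodes; the expected code length is the sum of the merged weights.
merge 1/25 + 1/10 → 7/50
merge 11/100 + 7/50 → 1/4
merge 9/50 + 1/4 → 43/100
merge 13/50 + 31/100 → 57/100
merge 43/100 + 57/100 → 1
L = 7/50 + 1/4 + 43/100 + 57/100 + 1 = 239/100 = 2.39 bits/symbol.

2.39 bits/symbol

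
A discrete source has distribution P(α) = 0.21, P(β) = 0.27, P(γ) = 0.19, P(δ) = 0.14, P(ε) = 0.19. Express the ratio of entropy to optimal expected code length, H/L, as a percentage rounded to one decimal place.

Entropy H = −Σ p log₂ p ≈ 2.2904 bits.
Huffman merges: 7/50+19/100→33/100; 19/100+21/100→2/5; 27/100+33/100→3/5; 2/5+3/5→1. L = 233/100 ≈ 2.3300.
Efficiency = H/L = 2.2904/2.3300 = 98.3%.

98.3%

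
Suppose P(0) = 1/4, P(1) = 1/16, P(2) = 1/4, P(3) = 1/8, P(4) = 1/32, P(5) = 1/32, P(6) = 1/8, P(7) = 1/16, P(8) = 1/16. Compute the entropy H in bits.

2.8125 bits

Each probability is a power of 1/2, so log₂(1/p) is an integer.
H = Σ p·log₂(1/p) = 1/4·2 + 1/16·4 + 1/4·2 + 1/8·3 + 1/32·5 + 1/32·5 + 1/8·3 + 1/16·4 + 1/16·4 = 2.8125 bits.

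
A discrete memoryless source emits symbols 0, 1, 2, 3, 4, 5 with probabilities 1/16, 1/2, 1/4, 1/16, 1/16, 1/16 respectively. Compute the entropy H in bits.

2 bits

Each probability is a power of 1/2, so log₂(1/p) is an integer.
H = Σ p·log₂(1/p) = 1/16·4 + 1/2·1 + 1/4·2 + 1/16·4 + 1/16·4 + 1/16·4 = 2 bits.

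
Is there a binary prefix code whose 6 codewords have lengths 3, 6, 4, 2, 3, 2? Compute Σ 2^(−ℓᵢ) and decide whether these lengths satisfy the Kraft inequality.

0.828125; yes

With common denominator 2^6 = 64: Σ 2^(−ℓᵢ) = 8/64 + 1/64 + 4/64 + 16/64 + 8/64 + 16/64 = 53/64 = 0.828125.
Kraft's inequality requires Σ ≤ 1; here Σ = 0.828125 ≤ 1, so such a prefix code exists.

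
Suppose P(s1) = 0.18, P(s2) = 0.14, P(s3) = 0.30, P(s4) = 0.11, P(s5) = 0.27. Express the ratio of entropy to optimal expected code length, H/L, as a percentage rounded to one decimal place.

98.8%

Entropy H = −Σ p log₂ p ≈ 2.2238 bits.
Huffman merges: 11/100+7/50→1/4; 9/50+1/4→43/100; 27/100+3/10→57/100; 43/100+57/100→1. L = 9/4 ≈ 2.2500.
Efficiency = H/L = 2.2238/2.2500 = 98.8%.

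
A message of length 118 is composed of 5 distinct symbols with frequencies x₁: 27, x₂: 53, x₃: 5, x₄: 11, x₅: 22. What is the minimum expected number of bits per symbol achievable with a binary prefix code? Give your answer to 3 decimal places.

2.008 bits/symbol

Probabilities are the counts divided by 118.
Repeatedly combine the two least-probable nodes; the expected code length is the sum of the merged weights.
merge 5/118 + 11/118 → 8/59
merge 8/59 + 11/59 → 19/59
merge 27/118 + 19/59 → 65/118
merge 53/118 + 65/118 → 1
L = 8/59 + 19/59 + 65/118 + 1 = 237/118 ≈ 2.008 bits/symbol.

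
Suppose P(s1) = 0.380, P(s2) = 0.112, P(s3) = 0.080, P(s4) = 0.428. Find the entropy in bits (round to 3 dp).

1.700 bits

H = −Σ pᵢ log₂ pᵢ.
−0.380·log₂(0.380) = 0.5305
−0.112·log₂(0.112) = 0.3537
−0.080·log₂(0.080) = 0.2915
−0.428·log₂(0.428) = 0.5240
Sum ≈ 1.6997 → 1.700 bits.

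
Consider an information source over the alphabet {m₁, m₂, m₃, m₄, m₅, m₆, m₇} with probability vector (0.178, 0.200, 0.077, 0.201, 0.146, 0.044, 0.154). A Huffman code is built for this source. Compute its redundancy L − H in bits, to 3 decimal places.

Entropy H = −Σ p log₂ p ≈ 2.6769 bits.
Huffman merges: 11/250+77/1000→121/1000; 121/1000+73/500→267/1000; 77/500+89/500→83/250; 1/5+201/1000→401/1000; 267/1000+83/250→599/1000; 401/1000+599/1000→1. L = 68/25 ≈ 2.7200.
L − H = 2.7200 − 2.6769 = 0.043 bits.

0.043 bits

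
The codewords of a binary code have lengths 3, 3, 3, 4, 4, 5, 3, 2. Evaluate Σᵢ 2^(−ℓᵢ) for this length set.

0.90625

With common denominator 2^5 = 32: Σ 2^(−ℓᵢ) = 4/32 + 4/32 + 4/32 + 2/32 + 2/32 + 1/32 + 4/32 + 8/32 = 29/32 = 0.90625.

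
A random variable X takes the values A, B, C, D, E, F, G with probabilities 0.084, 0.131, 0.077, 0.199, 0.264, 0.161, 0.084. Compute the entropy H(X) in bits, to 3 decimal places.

2.664 bits

H = −Σ pᵢ log₂ pᵢ.
−0.084·log₂(0.084) = 0.3002
−0.131·log₂(0.131) = 0.3841
−0.077·log₂(0.077) = 0.2848
−0.199·log₂(0.199) = 0.4635
−0.264·log₂(0.264) = 0.5072
−0.161·log₂(0.161) = 0.4242
−0.084·log₂(0.084) = 0.3002
Sum ≈ 2.6643 → 2.664 bits.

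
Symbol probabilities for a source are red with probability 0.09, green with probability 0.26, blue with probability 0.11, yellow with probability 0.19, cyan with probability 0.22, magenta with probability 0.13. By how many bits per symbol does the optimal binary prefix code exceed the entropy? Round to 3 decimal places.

Entropy H = −Σ p log₂ p ≈ 2.4867 bits.
Huffman merges: 9/100+11/100→1/5; 13/100+19/100→8/25; 1/5+11/50→21/50; 13/50+8/25→29/50; 21/50+29/50→1. L = 63/25 ≈ 2.5200.
L − H = 2.5200 − 2.4867 = 0.033 bits.

0.033 bits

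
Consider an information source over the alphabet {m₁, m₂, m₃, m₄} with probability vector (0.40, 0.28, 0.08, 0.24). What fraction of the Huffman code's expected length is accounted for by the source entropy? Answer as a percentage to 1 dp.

Entropy H = −Σ p log₂ p ≈ 1.8286 bits.
Huffman merges: 2/25+6/25→8/25; 7/25+8/25→3/5; 2/5+3/5→1. L = 48/25 ≈ 1.9200.
Efficiency = H/L = 1.8286/1.9200 = 95.2%.

95.2%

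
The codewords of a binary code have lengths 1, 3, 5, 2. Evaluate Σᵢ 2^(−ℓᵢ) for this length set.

0.90625

With common denominator 2^5 = 32: Σ 2^(−ℓᵢ) = 16/32 + 4/32 + 1/32 + 8/32 = 29/32 = 0.90625.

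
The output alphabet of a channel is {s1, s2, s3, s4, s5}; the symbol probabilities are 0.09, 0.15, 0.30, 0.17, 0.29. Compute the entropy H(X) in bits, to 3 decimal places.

H = −Σ pᵢ log₂ pᵢ.
−0.09·log₂(0.09) = 0.3127
−0.15·log₂(0.15) = 0.4105
−0.30·log₂(0.30) = 0.5211
−0.17·log₂(0.17) = 0.4346
−0.29·log₂(0.29) = 0.5179
Sum ≈ 2.1968 → 2.197 bits.

2.197 bits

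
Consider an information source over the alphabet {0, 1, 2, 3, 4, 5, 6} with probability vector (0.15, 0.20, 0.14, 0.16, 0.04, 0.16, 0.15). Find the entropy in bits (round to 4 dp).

H = −Σ pᵢ log₂ pᵢ.
−0.15·log₂(0.15) = 0.4105
−0.20·log₂(0.20) = 0.4644
−0.14·log₂(0.14) = 0.3971
−0.16·log₂(0.16) = 0.4230
−0.04·log₂(0.04) = 0.1858
−0.16·log₂(0.16) = 0.4230
−0.15·log₂(0.15) = 0.4105
Sum ≈ 2.7144 → 2.7144 bits.

2.7144 bits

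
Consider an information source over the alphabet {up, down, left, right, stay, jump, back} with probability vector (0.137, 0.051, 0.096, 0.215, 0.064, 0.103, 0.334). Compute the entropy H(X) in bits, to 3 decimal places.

2.533 bits

H = −Σ pᵢ log₂ pᵢ.
−0.137·log₂(0.137) = 0.3929
−0.051·log₂(0.051) = 0.2190
−0.096·log₂(0.096) = 0.3246
−0.215·log₂(0.215) = 0.4768
−0.064·log₂(0.064) = 0.2538
−0.103·log₂(0.103) = 0.3378
−0.334·log₂(0.334) = 0.5284
Sum ≈ 2.5332 → 2.533 bits.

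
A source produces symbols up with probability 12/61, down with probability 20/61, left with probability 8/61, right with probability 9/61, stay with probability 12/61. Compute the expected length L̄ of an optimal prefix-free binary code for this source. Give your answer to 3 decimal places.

Repeatedly combine the two least-probable nodes; the expected code length is the sum of the merged weights.
merge 8/61 + 9/61 → 17/61
merge 12/61 + 12/61 → 24/61
merge 17/61 + 20/61 → 37/61
merge 24/61 + 37/61 → 1
L = 17/61 + 24/61 + 37/61 + 1 = 139/61 ≈ 2.279 bits/symbol.

2.279 bits/symbol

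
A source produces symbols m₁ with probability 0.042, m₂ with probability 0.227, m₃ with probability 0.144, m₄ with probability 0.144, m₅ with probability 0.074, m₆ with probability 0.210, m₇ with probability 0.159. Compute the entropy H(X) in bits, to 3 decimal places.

H = −Σ pᵢ log₂ pᵢ.
−0.042·log₂(0.042) = 0.1921
−0.227·log₂(0.227) = 0.4856
−0.144·log₂(0.144) = 0.4026
−0.144·log₂(0.144) = 0.4026
−0.074·log₂(0.074) = 0.2780
−0.210·log₂(0.210) = 0.4728
−0.159·log₂(0.159) = 0.4218
Sum ≈ 2.6555 → 2.656 bits.

2.656 bits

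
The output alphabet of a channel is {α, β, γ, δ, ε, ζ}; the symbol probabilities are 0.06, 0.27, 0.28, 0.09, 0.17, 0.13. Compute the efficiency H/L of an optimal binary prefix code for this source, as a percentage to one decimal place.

Entropy H = −Σ p log₂ p ≈ 2.3977 bits.
Huffman merges: 3/50+9/100→3/20; 13/100+3/20→7/25; 17/100+27/100→11/25; 7/25+7/25→14/25; 11/25+14/25→1. L = 243/100 ≈ 2.4300.
Efficiency = H/L = 2.3977/2.4300 = 98.7%.

98.7%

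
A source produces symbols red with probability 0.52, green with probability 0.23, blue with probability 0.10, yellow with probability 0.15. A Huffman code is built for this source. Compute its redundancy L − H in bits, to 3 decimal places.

0.009 bits

Entropy H = −Σ p log₂ p ≈ 1.7210 bits.
Huffman merges: 1/10+3/20→1/4; 23/100+1/4→12/25; 12/25+13/25→1. L = 173/100 ≈ 1.7300.
L − H = 1.7300 − 1.7210 = 0.009 bits.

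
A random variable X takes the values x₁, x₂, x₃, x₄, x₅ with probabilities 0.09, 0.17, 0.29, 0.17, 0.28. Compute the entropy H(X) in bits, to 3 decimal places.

H = −Σ pᵢ log₂ pᵢ.
−0.09·log₂(0.09) = 0.3127
−0.17·log₂(0.17) = 0.4346
−0.29·log₂(0.29) = 0.5179
−0.17·log₂(0.17) = 0.4346
−0.28·log₂(0.28) = 0.5142
Sum ≈ 2.2140 → 2.214 bits.

2.214 bits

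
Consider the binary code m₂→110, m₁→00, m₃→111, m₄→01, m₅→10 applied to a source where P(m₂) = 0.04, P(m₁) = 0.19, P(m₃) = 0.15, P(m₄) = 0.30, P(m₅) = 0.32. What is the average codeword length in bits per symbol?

2.19 bits/symbol

L̄ = Σ pᵢ·ℓᵢ = 0.04·3 + 0.19·2 + 0.15·3 + 0.30·2 + 0.32·2 = 2.19 bits/symbol.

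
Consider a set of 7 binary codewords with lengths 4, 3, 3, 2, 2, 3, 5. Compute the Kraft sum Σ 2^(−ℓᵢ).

0.96875

With common denominator 2^5 = 32: Σ 2^(−ℓᵢ) = 2/32 + 4/32 + 4/32 + 8/32 + 8/32 + 4/32 + 1/32 = 31/32 = 0.96875.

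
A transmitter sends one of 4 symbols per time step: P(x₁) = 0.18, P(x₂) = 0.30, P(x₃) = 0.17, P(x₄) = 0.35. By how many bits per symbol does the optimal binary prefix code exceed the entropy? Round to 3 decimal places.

0.069 bits

Entropy H = −Σ p log₂ p ≈ 1.9311 bits.
Huffman merges: 17/100+9/50→7/20; 3/10+7/20→13/20; 7/20+13/20→1. L = 2 ≈ 2.0000.
L − H = 2.0000 − 1.9311 = 0.069 bits.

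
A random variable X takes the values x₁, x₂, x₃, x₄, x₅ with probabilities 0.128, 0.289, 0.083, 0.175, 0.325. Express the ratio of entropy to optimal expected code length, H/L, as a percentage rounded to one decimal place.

Entropy H = −Σ p log₂ p ≈ 2.1622 bits.
Huffman merges: 83/1000+16/125→211/1000; 7/40+211/1000→193/500; 289/1000+13/40→307/500; 193/500+307/500→1. L = 2211/1000 ≈ 2.2110.
Efficiency = H/L = 2.1622/2.2110 = 97.8%.

97.8%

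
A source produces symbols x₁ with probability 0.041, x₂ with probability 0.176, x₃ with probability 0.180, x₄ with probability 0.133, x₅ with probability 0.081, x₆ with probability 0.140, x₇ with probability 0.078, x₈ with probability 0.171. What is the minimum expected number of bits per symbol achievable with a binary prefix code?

2.939 bits/symbol

Repeatedly combine the two least-probable nodes; the expected code length is the sum of the merged weights.
merge 41/1000 + 39/500 → 119/1000
merge 81/1000 + 119/1000 → 1/5
merge 133/1000 + 7/50 → 273/1000
merge 171/1000 + 22/125 → 347/1000
merge 9/50 + 1/5 → 19/50
merge 273/1000 + 347/1000 → 31/50
merge 19/50 + 31/50 → 1
L = 119/1000 + 1/5 + 273/1000 + 347/1000 + 19/50 + 31/50 + 1 = 2939/1000 = 2.939 bits/symbol.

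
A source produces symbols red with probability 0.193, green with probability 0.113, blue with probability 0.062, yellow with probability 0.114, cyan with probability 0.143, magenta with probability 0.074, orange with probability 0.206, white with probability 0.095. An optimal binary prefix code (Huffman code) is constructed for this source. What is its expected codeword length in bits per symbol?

2.93 bits/symbol

Repeatedly combine the two least-probable nodes; the expected code length is the sum of the merged weights.
merge 31/500 + 37/500 → 17/125
merge 19/200 + 113/1000 → 26/125
merge 57/500 + 17/125 → 1/4
merge 143/1000 + 193/1000 → 42/125
merge 103/500 + 26/125 → 207/500
merge 1/4 + 42/125 → 293/500
merge 207/500 + 293/500 → 1
L = 17/125 + 26/125 + 1/4 + 42/125 + 207/500 + 293/500 + 1 = 293/100 = 2.93 bits/symbol.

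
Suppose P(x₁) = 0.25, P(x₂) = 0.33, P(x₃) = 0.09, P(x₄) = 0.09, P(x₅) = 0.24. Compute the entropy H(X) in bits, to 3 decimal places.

H = −Σ pᵢ log₂ pᵢ.
−0.25·log₂(0.25) = 0.5000
−0.33·log₂(0.33) = 0.5278
−0.09·log₂(0.09) = 0.3127
−0.09·log₂(0.09) = 0.3127
−0.24·log₂(0.24) = 0.4941
Sum ≈ 2.1473 → 2.147 bits.

2.147 bits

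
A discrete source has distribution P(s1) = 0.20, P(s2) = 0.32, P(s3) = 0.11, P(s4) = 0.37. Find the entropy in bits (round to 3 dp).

H = −Σ pᵢ log₂ pᵢ.
−0.20·log₂(0.20) = 0.4644
−0.32·log₂(0.32) = 0.5260
−0.11·log₂(0.11) = 0.3503
−0.37·log₂(0.37) = 0.5307
Sum ≈ 1.8714 → 1.871 bits.

1.871 bits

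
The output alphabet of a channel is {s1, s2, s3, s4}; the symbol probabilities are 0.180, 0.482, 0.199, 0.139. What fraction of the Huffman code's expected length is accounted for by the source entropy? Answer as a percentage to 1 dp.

98.6%

Entropy H = −Σ p log₂ p ≈ 1.8120 bits.
Huffman merges: 139/1000+9/50→319/1000; 199/1000+319/1000→259/500; 241/500+259/500→1. L = 1837/1000 ≈ 1.8370.
Efficiency = H/L = 1.8120/1.8370 = 98.6%.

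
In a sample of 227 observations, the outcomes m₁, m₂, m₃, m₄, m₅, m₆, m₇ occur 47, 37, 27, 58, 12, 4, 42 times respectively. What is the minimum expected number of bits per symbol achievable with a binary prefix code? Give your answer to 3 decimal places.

2.608 bits/symbol

Probabilities are the counts divided by 227.
Repeatedly combine the two least-probable nodes; the expected code length is the sum of the merged weights.
merge 4/227 + 12/227 → 16/227
merge 16/227 + 27/227 → 43/227
merge 37/227 + 42/227 → 79/227
merge 43/227 + 47/227 → 90/227
merge 58/227 + 79/227 → 137/227
merge 90/227 + 137/227 → 1
L = 16/227 + 43/227 + 79/227 + 90/227 + 137/227 + 1 = 592/227 ≈ 2.608 bits/symbol.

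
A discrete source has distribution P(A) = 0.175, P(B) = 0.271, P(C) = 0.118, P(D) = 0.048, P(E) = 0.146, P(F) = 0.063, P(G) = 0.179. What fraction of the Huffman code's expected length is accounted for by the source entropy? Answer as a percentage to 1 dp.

Entropy H = −Σ p log₂ p ≈ 2.6254 bits.
Huffman merges: 6/125+63/1000→111/1000; 111/1000+59/500→229/1000; 73/500+7/40→321/1000; 179/1000+229/1000→51/125; 271/1000+321/1000→74/125; 51/125+74/125→1. L = 2661/1000 ≈ 2.6610.
Efficiency = H/L = 2.6254/2.6610 = 98.7%.

98.7%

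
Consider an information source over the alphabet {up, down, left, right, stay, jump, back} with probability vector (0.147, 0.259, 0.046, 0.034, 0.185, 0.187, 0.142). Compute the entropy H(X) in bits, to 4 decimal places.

2.5842 bits

H = −Σ pᵢ log₂ pᵢ.
−0.147·log₂(0.147) = 0.4066
−0.259·log₂(0.259) = 0.5048
−0.046·log₂(0.046) = 0.2043
−0.034·log₂(0.034) = 0.1659
−0.185·log₂(0.185) = 0.4504
−0.187·log₂(0.187) = 0.4523
−0.142·log₂(0.142) = 0.3999
Sum ≈ 2.5842 → 2.5842 bits.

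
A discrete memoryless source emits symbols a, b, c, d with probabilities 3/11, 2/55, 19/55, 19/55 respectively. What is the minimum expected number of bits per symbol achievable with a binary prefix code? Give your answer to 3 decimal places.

Repeatedly combine the two least-probable nodes; the expected code length is the sum of the merged weights.
merge 2/55 + 3/11 → 17/55
merge 17/55 + 19/55 → 36/55
merge 19/55 + 36/55 → 1
L = 17/55 + 36/55 + 1 = 108/55 ≈ 1.964 bits/symbol.

1.964 bits/symbol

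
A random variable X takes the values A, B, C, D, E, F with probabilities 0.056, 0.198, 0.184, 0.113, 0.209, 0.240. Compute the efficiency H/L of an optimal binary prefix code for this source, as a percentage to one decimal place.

97.8%

Entropy H = −Σ p log₂ p ≈ 2.4665 bits.
Huffman merges: 7/125+113/1000→169/1000; 169/1000+23/125→353/1000; 99/500+209/1000→407/1000; 6/25+353/1000→593/1000; 407/1000+593/1000→1. L = 1261/500 ≈ 2.5220.
Efficiency = H/L = 2.4665/2.5220 = 97.8%.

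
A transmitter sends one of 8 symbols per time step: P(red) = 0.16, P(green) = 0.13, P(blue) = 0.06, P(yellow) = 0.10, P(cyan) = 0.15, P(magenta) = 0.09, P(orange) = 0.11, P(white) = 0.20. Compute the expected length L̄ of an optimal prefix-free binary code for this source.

2.95 bits/symbol

Repeatedly combine the two least-probable nodes; the expected code length is the sum of the merged weights.
merge 3/50 + 9/100 → 3/20
merge 1/10 + 11/100 → 21/100
merge 13/100 + 3/20 → 7/25
merge 3/20 + 4/25 → 31/100
merge 1/5 + 21/100 → 41/100
merge 7/25 + 31/100 → 59/100
merge 41/100 + 59/100 → 1
L = 3/20 + 21/100 + 7/25 + 31/100 + 41/100 + 59/100 + 1 = 59/20 = 2.95 bits/symbol.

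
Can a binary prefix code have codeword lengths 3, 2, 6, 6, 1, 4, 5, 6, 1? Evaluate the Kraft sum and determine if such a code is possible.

With common denominator 2^6 = 64: Σ 2^(−ℓᵢ) = 8/64 + 16/64 + 1/64 + 1/64 + 32/64 + 4/64 + 2/64 + 1/64 + 32/64 = 97/64 = 1.515625.
Kraft's inequality requires Σ ≤ 1; here Σ = 1.515625 > 1, so no such prefix code exists.

1.515625; no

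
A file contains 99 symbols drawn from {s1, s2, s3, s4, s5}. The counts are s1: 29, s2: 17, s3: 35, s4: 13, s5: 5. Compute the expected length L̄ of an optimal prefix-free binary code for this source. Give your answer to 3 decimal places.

Probabilities are the counts divided by 99.
Repeatedly combine the two least-probable nodes; the expected code length is the sum of the merged weights.
merge 5/99 + 13/99 → 2/11
merge 17/99 + 2/11 → 35/99
merge 29/99 + 35/99 → 64/99
merge 35/99 + 64/99 → 1
L = 2/11 + 35/99 + 64/99 + 1 = 24/11 ≈ 2.182 bits/symbol.

2.182 bits/symbol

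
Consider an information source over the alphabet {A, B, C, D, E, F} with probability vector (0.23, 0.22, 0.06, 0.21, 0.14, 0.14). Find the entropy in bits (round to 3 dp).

2.479 bits

H = −Σ pᵢ log₂ pᵢ.
−0.23·log₂(0.23) = 0.4877
−0.22·log₂(0.22) = 0.4806
−0.06·log₂(0.06) = 0.2435
−0.21·log₂(0.21) = 0.4728
−0.14·log₂(0.14) = 0.3971
−0.14·log₂(0.14) = 0.3971
Sum ≈ 2.4788 → 2.479 bits.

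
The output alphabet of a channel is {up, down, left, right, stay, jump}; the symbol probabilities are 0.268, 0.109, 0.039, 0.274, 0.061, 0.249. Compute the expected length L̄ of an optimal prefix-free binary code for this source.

Repeatedly combine the two least-probable nodes; the expected code length is the sum of the merged weights.
merge 39/1000 + 61/1000 → 1/10
merge 1/10 + 109/1000 → 209/1000
merge 209/1000 + 249/1000 → 229/500
merge 67/250 + 137/500 → 271/500
merge 229/500 + 271/500 → 1
L = 1/10 + 209/1000 + 229/500 + 271/500 + 1 = 2309/1000 = 2.309 bits/symbol.

2.309 bits/symbol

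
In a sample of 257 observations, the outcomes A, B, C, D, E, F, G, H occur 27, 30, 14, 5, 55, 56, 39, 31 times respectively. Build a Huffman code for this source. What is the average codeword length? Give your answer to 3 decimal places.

2.821 bits/symbol

Probabilities are the counts divided by 257.
Repeatedly combine the two least-probable nodes; the expected code length is the sum of the merged weights.
merge 5/257 + 14/257 → 19/257
merge 19/257 + 27/257 → 46/257
merge 30/257 + 31/257 → 61/257
merge 39/257 + 46/257 → 85/257
merge 55/257 + 56/257 → 111/257
merge 61/257 + 85/257 → 146/257
merge 111/257 + 146/257 → 1
L = 19/257 + 46/257 + 61/257 + 85/257 + 111/257 + 146/257 + 1 = 725/257 ≈ 2.821 bits/symbol.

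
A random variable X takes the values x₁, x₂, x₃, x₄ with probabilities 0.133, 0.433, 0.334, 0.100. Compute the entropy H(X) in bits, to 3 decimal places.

1.771 bits

H = −Σ pᵢ log₂ pᵢ.
−0.133·log₂(0.133) = 0.3871
−0.433·log₂(0.433) = 0.5229
−0.334·log₂(0.334) = 0.5284
−0.100·log₂(0.100) = 0.3322
Sum ≈ 1.7706 → 1.771 bits.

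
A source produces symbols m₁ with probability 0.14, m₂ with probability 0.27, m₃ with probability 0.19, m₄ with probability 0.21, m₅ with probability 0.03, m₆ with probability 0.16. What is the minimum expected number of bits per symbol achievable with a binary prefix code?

2.5 bits/symbol

Repeatedly combine the two least-probable nodes; the expected code length is the sum of the merged weights.
merge 3/100 + 7/50 → 17/100
merge 4/25 + 17/100 → 33/100
merge 19/100 + 21/100 → 2/5
merge 27/100 + 33/100 → 3/5
merge 2/5 + 3/5 → 1
L = 17/100 + 33/100 + 2/5 + 3/5 + 1 = 5/2 = 2.5 bits/symbol.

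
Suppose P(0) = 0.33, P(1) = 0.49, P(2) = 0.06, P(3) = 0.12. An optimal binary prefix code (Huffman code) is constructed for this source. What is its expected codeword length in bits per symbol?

Repeatedly combine the two least-probable nodes; the expected code length is the sum of the merged weights.
merge 3/50 + 3/25 → 9/50
merge 9/50 + 33/100 → 51/100
merge 49/100 + 51/100 → 1
L = 9/50 + 51/100 + 1 = 169/100 = 1.69 bits/symbol.

1.69 bits/symbol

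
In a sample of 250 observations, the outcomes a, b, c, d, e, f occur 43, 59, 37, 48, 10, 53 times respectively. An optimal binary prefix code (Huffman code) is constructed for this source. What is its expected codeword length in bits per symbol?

2.548 bits/symbol

Probabilities are the counts divided by 250.
Repeatedly combine the two least-probable nodes; the expected code length is the sum of the merged weights.
merge 1/25 + 37/250 → 47/250
merge 43/250 + 47/250 → 9/25
merge 24/125 + 53/250 → 101/250
merge 59/250 + 9/25 → 149/250
merge 101/250 + 149/250 → 1
L = 47/250 + 9/25 + 101/250 + 149/250 + 1 = 637/250 = 2.548 bits/symbol.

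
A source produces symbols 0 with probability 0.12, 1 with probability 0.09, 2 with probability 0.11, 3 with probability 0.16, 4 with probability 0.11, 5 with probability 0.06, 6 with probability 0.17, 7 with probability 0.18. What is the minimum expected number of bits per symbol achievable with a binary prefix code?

Repeatedly combine the two least-probable nodes; the expected code length is the sum of the merged weights.
merge 3/50 + 9/100 → 3/20
merge 11/100 + 11/100 → 11/50
merge 3/25 + 3/20 → 27/100
merge 4/25 + 17/100 → 33/100
merge 9/50 + 11/50 → 2/5
merge 27/100 + 33/100 → 3/5
merge 2/5 + 3/5 → 1
L = 3/20 + 11/50 + 27/100 + 33/100 + 2/5 + 3/5 + 1 = 297/100 = 2.97 bits/symbol.

2.97 bits/symbol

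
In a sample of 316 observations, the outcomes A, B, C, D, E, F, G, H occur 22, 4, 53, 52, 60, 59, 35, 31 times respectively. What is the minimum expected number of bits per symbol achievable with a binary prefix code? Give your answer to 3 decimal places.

Probabilities are the counts divided by 316.
Repeatedly combine the two least-probable nodes; the expected code length is the sum of the merged weights.
merge 1/79 + 11/158 → 13/158
merge 13/158 + 31/316 → 57/316
merge 35/316 + 13/79 → 87/316
merge 53/316 + 57/316 → 55/158
merge 59/316 + 15/79 → 119/316
merge 87/316 + 55/158 → 197/316
merge 119/316 + 197/316 → 1
L = 13/158 + 57/316 + 87/316 + 55/158 + 119/316 + 197/316 + 1 = 228/79 ≈ 2.886 bits/symbol.

2.886 bits/symbol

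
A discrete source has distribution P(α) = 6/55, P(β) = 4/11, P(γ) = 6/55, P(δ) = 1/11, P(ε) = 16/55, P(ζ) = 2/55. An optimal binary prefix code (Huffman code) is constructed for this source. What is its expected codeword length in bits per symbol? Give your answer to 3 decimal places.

Repeatedly combine the two least-probable nodes; the expected code length is the sum of the merged weights.
merge 2/55 + 1/11 → 7/55
merge 6/55 + 6/55 → 12/55
merge 7/55 + 12/55 → 19/55
merge 16/55 + 19/55 → 7/11
merge 4/11 + 7/11 → 1
L = 7/55 + 12/55 + 19/55 + 7/11 + 1 = 128/55 ≈ 2.327 bits/symbol.

2.327 bits/symbol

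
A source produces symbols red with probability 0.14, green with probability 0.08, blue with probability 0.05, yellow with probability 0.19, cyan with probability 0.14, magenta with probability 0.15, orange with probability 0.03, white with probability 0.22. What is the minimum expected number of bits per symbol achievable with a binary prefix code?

2.83 bits/symbol

Repeatedly combine the two least-probable nodes; the expected code length is the sum of the merged weights.
merge 3/100 + 1/20 → 2/25
merge 2/25 + 2/25 → 4/25
merge 7/50 + 7/50 → 7/25
merge 3/20 + 4/25 → 31/100
merge 19/100 + 11/50 → 41/100
merge 7/25 + 31/100 → 59/100
merge 41/100 + 59/100 → 1
L = 2/25 + 4/25 + 7/25 + 31/100 + 41/100 + 59/100 + 1 = 283/100 = 2.83 bits/symbol.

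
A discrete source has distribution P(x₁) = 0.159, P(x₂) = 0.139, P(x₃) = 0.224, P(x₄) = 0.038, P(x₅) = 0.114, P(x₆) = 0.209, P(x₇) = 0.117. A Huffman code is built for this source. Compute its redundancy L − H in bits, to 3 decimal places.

0.047 bits

Entropy H = −Σ p log₂ p ≈ 2.6716 bits.
Huffman merges: 19/500+57/500→19/125; 117/1000+139/1000→32/125; 19/125+159/1000→311/1000; 209/1000+28/125→433/1000; 32/125+311/1000→567/1000; 433/1000+567/1000→1. L = 2719/1000 ≈ 2.7190.
L − H = 2.7190 − 2.6716 = 0.047 bits.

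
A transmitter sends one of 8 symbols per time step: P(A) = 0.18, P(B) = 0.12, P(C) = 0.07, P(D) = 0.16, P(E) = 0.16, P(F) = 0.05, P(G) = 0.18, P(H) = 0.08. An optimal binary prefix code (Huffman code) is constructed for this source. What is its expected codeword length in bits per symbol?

Repeatedly combine the two least-probable nodes; the expected code length is the sum of the merged weights.
merge 1/20 + 7/100 → 3/25
merge 2/25 + 3/25 → 1/5
merge 3/25 + 4/25 → 7/25
merge 4/25 + 9/50 → 17/50
merge 9/50 + 1/5 → 19/50
merge 7/25 + 17/50 → 31/50
merge 19/50 + 31/50 → 1
L = 3/25 + 1/5 + 7/25 + 17/50 + 19/50 + 31/50 + 1 = 147/50 = 2.94 bits/symbol.

2.94 bits/symbol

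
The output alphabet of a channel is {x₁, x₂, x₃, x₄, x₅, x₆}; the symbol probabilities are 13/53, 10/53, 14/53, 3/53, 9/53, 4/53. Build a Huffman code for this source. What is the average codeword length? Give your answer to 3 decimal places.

2.434 bits/symbol

Repeatedly combine the two least-probable nodes; the expected code length is the sum of the merged weights.
merge 3/53 + 4/53 → 7/53
merge 7/53 + 9/53 → 16/53
merge 10/53 + 13/53 → 23/53
merge 14/53 + 16/53 → 30/53
merge 23/53 + 30/53 → 1
L = 7/53 + 16/53 + 23/53 + 30/53 + 1 = 129/53 ≈ 2.434 bits/symbol.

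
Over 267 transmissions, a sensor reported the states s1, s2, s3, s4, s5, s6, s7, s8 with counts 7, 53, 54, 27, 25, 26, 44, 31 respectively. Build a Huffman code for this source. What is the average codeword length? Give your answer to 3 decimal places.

Probabilities are the counts divided by 267.
Repeatedly combine the two least-probable nodes; the expected code length is the sum of the merged weights.
merge 7/267 + 25/267 → 32/267
merge 26/267 + 9/89 → 53/267
merge 31/267 + 32/267 → 21/89
merge 44/267 + 53/267 → 97/267
merge 53/267 + 18/89 → 107/267
merge 21/89 + 97/267 → 160/267
merge 107/267 + 160/267 → 1
L = 32/267 + 53/267 + 21/89 + 97/267 + 107/267 + 160/267 + 1 = 779/267 ≈ 2.918 bits/symbol.

2.918 bits/symbol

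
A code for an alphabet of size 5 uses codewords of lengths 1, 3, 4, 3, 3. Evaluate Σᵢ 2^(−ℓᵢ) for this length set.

0.9375

With common denominator 2^4 = 16: Σ 2^(−ℓᵢ) = 8/16 + 2/16 + 1/16 + 2/16 + 2/16 = 15/16 = 0.9375.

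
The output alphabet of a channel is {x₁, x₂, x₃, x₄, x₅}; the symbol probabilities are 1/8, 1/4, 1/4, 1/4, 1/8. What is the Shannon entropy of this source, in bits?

2.25 bits

Each probability is a power of 1/2, so log₂(1/p) is an integer.
H = Σ p·log₂(1/p) = 1/8·3 + 1/4·2 + 1/4·2 + 1/4·2 + 1/8·3 = 2.25 bits.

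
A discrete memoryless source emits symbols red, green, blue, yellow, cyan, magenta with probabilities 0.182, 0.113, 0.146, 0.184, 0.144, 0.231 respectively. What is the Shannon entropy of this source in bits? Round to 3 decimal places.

2.548 bits

H = −Σ pᵢ log₂ pᵢ.
−0.182·log₂(0.182) = 0.4474
−0.113·log₂(0.113) = 0.3555
−0.146·log₂(0.146) = 0.4053
−0.184·log₂(0.184) = 0.4494
−0.144·log₂(0.144) = 0.4026
−0.231·log₂(0.231) = 0.4883
Sum ≈ 2.5484 → 2.548 bits.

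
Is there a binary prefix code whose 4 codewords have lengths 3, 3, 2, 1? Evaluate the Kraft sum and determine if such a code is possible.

With common denominator 2^3 = 8: Σ 2^(−ℓᵢ) = 1/8 + 1/8 + 2/8 + 4/8 = 8/8 = 1.
Kraft's inequality requires Σ ≤ 1; here Σ = 1 ≤ 1, so such a prefix code exists.

1; yes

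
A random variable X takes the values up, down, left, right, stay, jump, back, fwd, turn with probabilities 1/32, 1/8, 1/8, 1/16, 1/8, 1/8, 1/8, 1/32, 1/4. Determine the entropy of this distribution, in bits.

2.9375 bits

Each probability is a power of 1/2, so log₂(1/p) is an integer.
H = Σ p·log₂(1/p) = 1/32·5 + 1/8·3 + 1/8·3 + 1/16·4 + 1/8·3 + 1/8·3 + 1/8·3 + 1/32·5 + 1/4·2 = 2.9375 bits.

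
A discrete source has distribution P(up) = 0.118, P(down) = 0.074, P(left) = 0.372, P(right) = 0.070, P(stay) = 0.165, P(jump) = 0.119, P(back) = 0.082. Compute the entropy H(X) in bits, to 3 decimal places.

H = −Σ pᵢ log₂ pᵢ.
−0.118·log₂(0.118) = 0.3638
−0.074·log₂(0.074) = 0.2780
−0.372·log₂(0.372) = 0.5307
−0.070·log₂(0.070) = 0.2686
−0.165·log₂(0.165) = 0.4289
−0.119·log₂(0.119) = 0.3654
−0.082·log₂(0.082) = 0.2959
Sum ≈ 2.5313 → 2.531 bits.

2.531 bits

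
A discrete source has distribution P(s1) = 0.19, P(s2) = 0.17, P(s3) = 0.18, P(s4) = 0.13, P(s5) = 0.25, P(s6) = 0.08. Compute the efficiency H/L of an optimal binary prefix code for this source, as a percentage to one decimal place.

Entropy H = −Σ p log₂ p ≈ 2.5093 bits.
Huffman merges: 2/25+13/100→21/100; 17/100+9/50→7/20; 19/100+21/100→2/5; 1/4+7/20→3/5; 2/5+3/5→1. L = 64/25 ≈ 2.5600.
Efficiency = H/L = 2.5093/2.5600 = 98.0%.

98.0%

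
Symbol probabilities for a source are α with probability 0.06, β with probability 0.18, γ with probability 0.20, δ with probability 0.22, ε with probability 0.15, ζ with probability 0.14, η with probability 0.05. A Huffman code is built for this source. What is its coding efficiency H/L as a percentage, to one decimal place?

98.8%

Entropy H = −Σ p log₂ p ≈ 2.6576 bits.
Huffman merges: 1/20+3/50→11/100; 11/100+7/50→1/4; 3/20+9/50→33/100; 1/5+11/50→21/50; 1/4+33/100→29/50; 21/50+29/50→1. L = 269/100 ≈ 2.6900.
Efficiency = H/L = 2.6576/2.6900 = 98.8%.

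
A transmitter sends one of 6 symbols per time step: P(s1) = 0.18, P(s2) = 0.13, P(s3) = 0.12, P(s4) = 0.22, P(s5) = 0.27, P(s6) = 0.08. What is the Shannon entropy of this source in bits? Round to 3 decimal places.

H = −Σ pᵢ log₂ pᵢ.
−0.18·log₂(0.18) = 0.4453
−0.13·log₂(0.13) = 0.3826
−0.12·log₂(0.12) = 0.3671
−0.22·log₂(0.22) = 0.4806
−0.27·log₂(0.27) = 0.5100
−0.08·log₂(0.08) = 0.2915
Sum ≈ 2.4771 → 2.477 bits.

2.477 bits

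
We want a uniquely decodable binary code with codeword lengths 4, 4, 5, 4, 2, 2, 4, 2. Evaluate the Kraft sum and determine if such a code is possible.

1.03125; no

With common denominator 2^5 = 32: Σ 2^(−ℓᵢ) = 2/32 + 2/32 + 1/32 + 2/32 + 8/32 + 8/32 + 2/32 + 8/32 = 33/32 = 1.03125.
Kraft's inequality requires Σ ≤ 1; here Σ = 1.03125 > 1, so no such prefix code exists.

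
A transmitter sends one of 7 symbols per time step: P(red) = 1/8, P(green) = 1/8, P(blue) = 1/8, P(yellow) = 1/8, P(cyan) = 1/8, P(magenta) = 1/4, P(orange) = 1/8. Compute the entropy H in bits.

Each probability is a power of 1/2, so log₂(1/p) is an integer.
H = Σ p·log₂(1/p) = 1/8·3 + 1/8·3 + 1/8·3 + 1/8·3 + 1/8·3 + 1/4·2 + 1/8·3 = 2.75 bits.

2.75 bits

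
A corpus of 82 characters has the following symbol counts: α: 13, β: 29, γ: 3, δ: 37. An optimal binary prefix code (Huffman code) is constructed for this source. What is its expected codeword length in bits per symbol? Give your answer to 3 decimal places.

1.744 bits/symbol

Probabilities are the counts divided by 82.
Repeatedly combine the two least-probable nodes; the expected code length is the sum of the merged weights.
merge 3/82 + 13/82 → 8/41
merge 8/41 + 29/82 → 45/82
merge 37/82 + 45/82 → 1
L = 8/41 + 45/82 + 1 = 143/82 ≈ 1.744 bits/symbol.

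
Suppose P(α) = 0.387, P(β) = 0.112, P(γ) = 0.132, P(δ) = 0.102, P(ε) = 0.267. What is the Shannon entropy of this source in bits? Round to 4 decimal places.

2.1140 bits

H = −Σ pᵢ log₂ pᵢ.
−0.387·log₂(0.387) = 0.5300
−0.112·log₂(0.112) = 0.3537
−0.132·log₂(0.132) = 0.3856
−0.102·log₂(0.102) = 0.3359
−0.267·log₂(0.267) = 0.5087
Sum ≈ 2.1140 → 2.1140 bits.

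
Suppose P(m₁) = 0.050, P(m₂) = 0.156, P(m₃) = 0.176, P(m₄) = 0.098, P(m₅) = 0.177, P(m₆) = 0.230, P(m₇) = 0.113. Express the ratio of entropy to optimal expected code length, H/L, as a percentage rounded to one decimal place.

Entropy H = −Σ p log₂ p ≈ 2.6891 bits.
Huffman merges: 1/20+49/500→37/250; 113/1000+37/250→261/1000; 39/250+22/125→83/250; 177/1000+23/100→407/1000; 261/1000+83/250→593/1000; 407/1000+593/1000→1. L = 2741/1000 ≈ 2.7410.
Efficiency = H/L = 2.6891/2.7410 = 98.1%.

98.1%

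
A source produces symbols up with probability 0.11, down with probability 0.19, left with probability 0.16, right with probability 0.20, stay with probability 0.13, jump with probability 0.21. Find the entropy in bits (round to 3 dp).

H = −Σ pᵢ log₂ pᵢ.
−0.11·log₂(0.11) = 0.3503
−0.19·log₂(0.19) = 0.4552
−0.16·log₂(0.16) = 0.4230
−0.20·log₂(0.20) = 0.4644
−0.13·log₂(0.13) = 0.3826
−0.21·log₂(0.21) = 0.4728
Sum ≈ 2.5484 → 2.548 bits.

2.548 bits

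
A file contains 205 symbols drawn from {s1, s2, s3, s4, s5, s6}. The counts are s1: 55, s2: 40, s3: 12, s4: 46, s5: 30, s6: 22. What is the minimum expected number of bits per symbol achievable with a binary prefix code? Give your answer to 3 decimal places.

Probabilities are the counts divided by 205.
Repeatedly combine the two least-probable nodes; the expected code length is the sum of the merged weights.
merge 12/205 + 22/205 → 34/205
merge 6/41 + 34/205 → 64/205
merge 8/41 + 46/205 → 86/205
merge 11/41 + 64/205 → 119/205
merge 86/205 + 119/205 → 1
L = 34/205 + 64/205 + 86/205 + 119/205 + 1 = 508/205 ≈ 2.478 bits/symbol.

2.478 bits/symbol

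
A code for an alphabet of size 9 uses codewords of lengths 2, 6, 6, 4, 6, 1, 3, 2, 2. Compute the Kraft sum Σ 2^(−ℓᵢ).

With common denominator 2^6 = 64: Σ 2^(−ℓᵢ) = 16/64 + 1/64 + 1/64 + 4/64 + 1/64 + 32/64 + 8/64 + 16/64 + 16/64 = 95/64 = 1.484375.

1.484375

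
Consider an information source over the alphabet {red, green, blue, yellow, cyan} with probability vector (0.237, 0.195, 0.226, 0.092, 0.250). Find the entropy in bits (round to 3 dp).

2.254 bits

H = −Σ pᵢ log₂ pᵢ.
−0.237·log₂(0.237) = 0.4923
−0.195·log₂(0.195) = 0.4599
−0.226·log₂(0.226) = 0.4849
−0.092·log₂(0.092) = 0.3167
−0.250·log₂(0.250) = 0.5000
Sum ≈ 2.2537 → 2.254 bits.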